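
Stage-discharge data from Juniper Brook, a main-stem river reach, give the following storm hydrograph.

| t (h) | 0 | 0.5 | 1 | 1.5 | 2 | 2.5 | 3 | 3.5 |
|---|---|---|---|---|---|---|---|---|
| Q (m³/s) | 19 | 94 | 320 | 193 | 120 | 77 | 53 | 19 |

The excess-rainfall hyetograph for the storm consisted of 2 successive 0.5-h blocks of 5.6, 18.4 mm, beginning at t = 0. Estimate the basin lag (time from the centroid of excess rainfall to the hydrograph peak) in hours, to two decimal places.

t_L ≈ 0.37 h

Centroid of excess rainfall: t_c = Σ P_i·t̄_i / ΣP_i = 0.6333 h (block centres at 0.25, 0.75 h).
Hydrograph peak occurs at t = 1 h, so basin lag t_L = 1 − 0.6333 = 0.37 h.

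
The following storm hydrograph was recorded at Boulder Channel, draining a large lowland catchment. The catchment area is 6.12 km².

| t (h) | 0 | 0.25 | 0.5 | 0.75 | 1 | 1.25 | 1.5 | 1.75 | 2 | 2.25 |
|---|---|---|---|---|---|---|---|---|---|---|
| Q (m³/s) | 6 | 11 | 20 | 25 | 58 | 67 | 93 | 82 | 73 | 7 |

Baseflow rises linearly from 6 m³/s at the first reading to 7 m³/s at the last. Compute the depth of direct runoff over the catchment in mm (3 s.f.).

Direct runoff: 0.00, 4.89, 13.78, 18.67, 51.56, 60.44, 86.33, 75.22, 66.11, 0.00 m³/s; ΣQ_DR = 377.0 m³/s.
V = ΣQ_DR · Δt = 377.0 × 900 s = 3.393 × 10^5 m³.
Over A = 6.12 km², depth = V / A = 55.4 mm.

d ≈ 55.4 mm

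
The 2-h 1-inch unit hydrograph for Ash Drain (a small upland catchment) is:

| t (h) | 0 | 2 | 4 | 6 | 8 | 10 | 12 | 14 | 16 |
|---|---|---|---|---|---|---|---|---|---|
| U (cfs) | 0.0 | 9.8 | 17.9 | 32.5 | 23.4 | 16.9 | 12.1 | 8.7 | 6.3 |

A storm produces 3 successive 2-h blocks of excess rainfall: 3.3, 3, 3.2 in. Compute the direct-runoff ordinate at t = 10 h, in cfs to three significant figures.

Q ≈ 230 cfs

By discrete convolution, Q_j = Σ (P_i / 1 in) · U_{j−i}.
At t = 10 h (j=5): Q = (3.3/1)·16.9 + (3/1)·23.4 + (3.2/1)·32.5 = 230 cfs.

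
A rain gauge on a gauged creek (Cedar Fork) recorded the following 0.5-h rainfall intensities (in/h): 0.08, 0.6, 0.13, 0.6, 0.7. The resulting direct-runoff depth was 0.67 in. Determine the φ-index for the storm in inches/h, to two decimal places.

Only the 3 blocks with intensity above φ contribute runoff: 0.6, 0.6, 0.7 in/h.
Σ(I−φ)·Δt = d  ⇒  (0.6+0.6+0.7 − 3φ)·0.5 = 0.67
φ = (1.900 − 0.67/0.5) / 3 = 0.19 in/h.

φ ≈ 0.19 in/h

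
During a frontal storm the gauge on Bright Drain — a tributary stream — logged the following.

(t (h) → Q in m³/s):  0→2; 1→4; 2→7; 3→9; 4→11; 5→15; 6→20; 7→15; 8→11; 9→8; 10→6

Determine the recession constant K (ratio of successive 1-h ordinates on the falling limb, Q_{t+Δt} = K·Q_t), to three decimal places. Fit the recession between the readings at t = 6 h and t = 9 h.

Using the recession-limb readings at t = 6 h and t = 9 h: Q falls from 20 to 8 m³/s over 3 intervals.
K = (Q₂/Q₁)^(1/3) = (8/20)^(1/3) = 0.737.

K ≈ 0.737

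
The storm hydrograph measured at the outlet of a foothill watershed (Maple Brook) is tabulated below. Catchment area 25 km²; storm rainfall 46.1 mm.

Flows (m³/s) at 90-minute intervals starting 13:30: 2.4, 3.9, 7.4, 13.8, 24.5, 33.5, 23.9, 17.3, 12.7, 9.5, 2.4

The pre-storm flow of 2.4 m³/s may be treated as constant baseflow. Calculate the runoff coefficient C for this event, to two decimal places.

C ≈ 0.59

ΣQ_DR = 124.9 m³/s; V = ΣQ_DR·Δt = 6.745 × 10^5 m³.
Runoff depth d = V / A = 26.98 mm.
C = d / P = 26.98 / 46.1 = 0.59.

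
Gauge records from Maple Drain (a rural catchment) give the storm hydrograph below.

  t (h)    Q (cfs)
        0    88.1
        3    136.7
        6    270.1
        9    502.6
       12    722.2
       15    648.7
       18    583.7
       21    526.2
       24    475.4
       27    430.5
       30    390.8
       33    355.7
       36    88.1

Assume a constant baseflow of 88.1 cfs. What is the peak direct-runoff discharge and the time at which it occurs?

Q_p = 634.1 cfs at t = 12 h

Subtracting baseflow gives direct-runoff ordinates: 0.0, 48.6, 182.0, 414.5, 634.1, 560.6, 495.6, 438.1, 387.3, 342.4, 302.7, 267.6, 0.0 cfs.
The maximum is 634.1 cfs, occurring at the reading for t = 12 h.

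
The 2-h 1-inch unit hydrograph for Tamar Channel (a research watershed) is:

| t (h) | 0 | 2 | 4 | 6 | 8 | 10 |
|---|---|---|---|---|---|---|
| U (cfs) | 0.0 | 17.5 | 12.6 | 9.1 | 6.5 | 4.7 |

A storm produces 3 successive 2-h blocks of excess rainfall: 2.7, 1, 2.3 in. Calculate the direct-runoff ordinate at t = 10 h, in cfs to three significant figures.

Q ≈ 40.1 cfs

By discrete convolution, Q_j = Σ (P_i / 1 in) · U_{j−i}.
At t = 10 h (j=5): Q = (2.7/1)·4.7 + (1/1)·6.5 + (2.3/1)·9.1 = 40.1 cfs.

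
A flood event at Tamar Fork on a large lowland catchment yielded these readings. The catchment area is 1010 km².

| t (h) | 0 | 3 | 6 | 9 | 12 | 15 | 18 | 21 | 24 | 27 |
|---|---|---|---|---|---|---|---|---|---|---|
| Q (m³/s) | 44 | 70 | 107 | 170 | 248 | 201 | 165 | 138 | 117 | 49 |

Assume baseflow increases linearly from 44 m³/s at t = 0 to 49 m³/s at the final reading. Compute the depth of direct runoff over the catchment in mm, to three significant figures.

d ≈ 9.02 mm

Direct runoff: 0.00, 25.44, 61.89, 124.33, 201.78, 154.22, 117.67, 90.11, 68.56, 0.00 m³/s; ΣQ_DR = 844.0 m³/s.
V = ΣQ_DR · Δt = 844.0 × 10800 s = 9.115 × 10^6 m³.
Over A = 1010 km², depth = V / A = 9.02 mm.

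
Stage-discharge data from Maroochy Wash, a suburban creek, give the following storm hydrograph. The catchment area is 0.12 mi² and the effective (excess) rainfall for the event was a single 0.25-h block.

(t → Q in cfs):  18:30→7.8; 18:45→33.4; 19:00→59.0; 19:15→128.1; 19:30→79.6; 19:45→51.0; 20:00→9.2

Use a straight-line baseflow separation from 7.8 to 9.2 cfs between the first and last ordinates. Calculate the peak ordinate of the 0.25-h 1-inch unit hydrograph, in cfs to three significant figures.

U_p ≈ 120 cfs

Direct runoff: 0.00, 25.37, 50.73, 119.60, 70.87, 42.03, 0.00 cfs; ΣQ_DR = 308.6 cfs, peak = 119.60 cfs.
Runoff depth d = ΣQ_DR·Δt / A = 308.6 × 900 / (0.12 mi²) = 0.9963 in.
The 1-inch UH is the DRH scaled by (1 in)/d, so U_p = 119.60 × 1/0.9963 = 120 cfs.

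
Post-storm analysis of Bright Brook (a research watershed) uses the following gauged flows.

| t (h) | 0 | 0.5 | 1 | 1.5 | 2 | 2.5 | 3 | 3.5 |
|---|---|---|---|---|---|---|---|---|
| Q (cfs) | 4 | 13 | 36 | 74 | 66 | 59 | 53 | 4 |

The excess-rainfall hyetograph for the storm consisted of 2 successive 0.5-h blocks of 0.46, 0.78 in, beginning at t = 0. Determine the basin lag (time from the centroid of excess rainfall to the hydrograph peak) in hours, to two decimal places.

t_L ≈ 0.94 h

Centroid of excess rainfall: t_c = Σ P_i·t̄_i / ΣP_i = 0.5645 h (block centres at 0.25, 0.75 h).
Hydrograph peak occurs at t = 1.5 h, so basin lag t_L = 1.5 − 0.5645 = 0.94 h.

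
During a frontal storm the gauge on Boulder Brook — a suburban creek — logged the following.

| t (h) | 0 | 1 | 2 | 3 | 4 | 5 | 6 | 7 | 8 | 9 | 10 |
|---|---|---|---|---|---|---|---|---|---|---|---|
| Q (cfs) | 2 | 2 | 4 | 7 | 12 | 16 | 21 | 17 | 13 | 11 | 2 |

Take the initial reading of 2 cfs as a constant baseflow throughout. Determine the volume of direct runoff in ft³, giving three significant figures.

Direct-runoff ordinates (Q − Q_b): 0.0, 0.0, 2.0, 5.0, 10.0, 14.0, 19.0, 15.0, 11.0, 9.0, 0.0 cfs.
ΣQ_DR = 85.00 cfs.
With Δt = 1 h = 3600 s, V = ΣQ_DR · Δt = 85.00 × 3600 = 3.06 × 10^5 ft³.

V ≈ 3.06 × 10^5 ft³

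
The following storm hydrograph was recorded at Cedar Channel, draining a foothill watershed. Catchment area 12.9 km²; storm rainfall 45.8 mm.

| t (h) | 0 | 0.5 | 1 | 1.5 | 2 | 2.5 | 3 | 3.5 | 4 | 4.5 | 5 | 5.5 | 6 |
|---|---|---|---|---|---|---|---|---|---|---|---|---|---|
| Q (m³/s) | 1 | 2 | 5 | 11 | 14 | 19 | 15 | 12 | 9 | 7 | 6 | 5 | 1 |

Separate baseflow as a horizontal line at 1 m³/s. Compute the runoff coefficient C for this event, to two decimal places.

ΣQ_DR = 94.00 m³/s; V = ΣQ_DR·Δt = 1.692 × 10^5 m³.
Runoff depth d = V / A = 13.12 mm.
C = d / P = 13.12 / 45.8 = 0.29.

C ≈ 0.29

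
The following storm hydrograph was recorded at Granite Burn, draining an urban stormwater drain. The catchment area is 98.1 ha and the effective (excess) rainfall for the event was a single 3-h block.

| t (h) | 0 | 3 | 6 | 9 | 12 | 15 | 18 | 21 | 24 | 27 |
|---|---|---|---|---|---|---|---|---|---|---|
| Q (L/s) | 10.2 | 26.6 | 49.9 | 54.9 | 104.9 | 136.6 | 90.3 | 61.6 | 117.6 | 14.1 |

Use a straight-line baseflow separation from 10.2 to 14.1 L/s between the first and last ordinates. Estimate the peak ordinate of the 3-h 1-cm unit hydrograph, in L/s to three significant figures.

Direct runoff: 0.00, 15.97, 38.83, 43.40, 92.97, 124.23, 77.50, 48.37, 103.93, 0.00 L/s; ΣQ_DR = 545.2 L/s, peak = 124.23 L/s.
Runoff depth d = ΣQ_DR·Δt / A = 545.2 × 10800 / (98.1 ha) = 6.002 mm.
The 1-cm UH is the DRH scaled by (10 mm)/d, so U_p = 124.23 × 10/6.002 = 207 L/s.

U_p ≈ 207 L/s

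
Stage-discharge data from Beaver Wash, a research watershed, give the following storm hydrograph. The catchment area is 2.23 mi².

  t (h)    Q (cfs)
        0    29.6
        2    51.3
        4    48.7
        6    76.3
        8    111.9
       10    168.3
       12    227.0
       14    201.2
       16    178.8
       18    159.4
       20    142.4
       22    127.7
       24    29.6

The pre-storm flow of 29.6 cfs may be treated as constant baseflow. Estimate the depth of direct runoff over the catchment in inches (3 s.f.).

d ≈ 1.62 in

Direct runoff: 0.0, 21.7, 19.1, 46.7, 82.3, 138.7, 197.4, 171.6, 149.2, 129.8, 112.8, 98.1, 0.0 cfs; ΣQ_DR = 1167 cfs.
V = ΣQ_DR · Δt = 1167 × 7200 s = 8.405 × 10^6 ft³.
Over A = 2.23 mi², depth = V / A = 1.62 in.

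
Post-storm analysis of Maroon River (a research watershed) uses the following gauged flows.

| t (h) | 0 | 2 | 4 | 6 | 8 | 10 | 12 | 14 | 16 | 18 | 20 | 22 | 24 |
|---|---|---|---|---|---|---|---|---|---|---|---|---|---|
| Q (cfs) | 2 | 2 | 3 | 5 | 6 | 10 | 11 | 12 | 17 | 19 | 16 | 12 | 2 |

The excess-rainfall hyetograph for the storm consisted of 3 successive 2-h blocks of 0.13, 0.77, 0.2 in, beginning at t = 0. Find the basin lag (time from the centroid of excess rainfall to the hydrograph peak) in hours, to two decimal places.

t_L ≈ 14.87 h

Centroid of excess rainfall: t_c = Σ P_i·t̄_i / ΣP_i = 3.1273 h (block centres at 1, 3, 5 h).
Hydrograph peak occurs at t = 18 h, so basin lag t_L = 18 − 3.1273 = 14.87 h.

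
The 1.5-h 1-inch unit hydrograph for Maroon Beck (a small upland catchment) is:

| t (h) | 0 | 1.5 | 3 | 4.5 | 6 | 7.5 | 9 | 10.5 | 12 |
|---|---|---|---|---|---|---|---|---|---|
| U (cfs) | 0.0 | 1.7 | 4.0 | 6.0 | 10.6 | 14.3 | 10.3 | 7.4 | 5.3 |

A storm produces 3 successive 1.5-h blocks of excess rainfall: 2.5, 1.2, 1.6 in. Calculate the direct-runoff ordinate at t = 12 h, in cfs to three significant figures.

Q ≈ 38.6 cfs

By discrete convolution, Q_j = Σ (P_i / 1 in) · U_{j−i}.
At t = 12 h (j=8): Q = (2.5/1)·5.3 + (1.2/1)·7.4 + (1.6/1)·10.3 = 38.6 cfs.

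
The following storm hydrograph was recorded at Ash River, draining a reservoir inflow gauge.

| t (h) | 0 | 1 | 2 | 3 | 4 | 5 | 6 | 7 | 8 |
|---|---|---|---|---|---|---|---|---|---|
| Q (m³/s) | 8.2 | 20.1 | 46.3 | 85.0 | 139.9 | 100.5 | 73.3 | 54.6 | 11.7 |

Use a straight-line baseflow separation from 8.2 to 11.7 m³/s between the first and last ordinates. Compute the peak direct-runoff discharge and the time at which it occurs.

Q_p = 129.95 m³/s at t = 4 h

Subtracting baseflow gives direct-runoff ordinates: 0.00, 11.46, 37.23, 75.49, 129.95, 90.11, 62.48, 43.34, 0.00 m³/s.
The maximum is 129.95 m³/s, occurring at the reading for t = 4 h.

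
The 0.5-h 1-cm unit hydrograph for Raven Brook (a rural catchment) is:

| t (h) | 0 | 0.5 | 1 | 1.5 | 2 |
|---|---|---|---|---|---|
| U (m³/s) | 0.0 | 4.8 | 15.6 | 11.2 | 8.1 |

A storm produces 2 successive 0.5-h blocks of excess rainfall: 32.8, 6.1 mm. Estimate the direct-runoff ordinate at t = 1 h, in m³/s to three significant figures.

By discrete convolution, Q_j = Σ (P_i / 10 mm) · U_{j−i}.
At t = 1 h (j=2): Q = (32.8/10)·15.6 + (6.1/10)·4.8 = 54.1 m³/s.

Q ≈ 54.1 m³/s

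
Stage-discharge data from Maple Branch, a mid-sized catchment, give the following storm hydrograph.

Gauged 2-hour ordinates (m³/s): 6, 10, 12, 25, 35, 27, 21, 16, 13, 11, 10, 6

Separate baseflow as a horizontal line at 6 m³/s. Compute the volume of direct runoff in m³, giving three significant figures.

Direct-runoff ordinates (Q − Q_b): 0.0, 4.0, 6.0, 19.0, 29.0, 21.0, 15.0, 10.0, 7.0, 5.0, 4.0, 0.0 m³/s.
ΣQ_DR = 120.0 m³/s.
With Δt = 2 h = 7200 s, V = ΣQ_DR · Δt = 120.0 × 7200 = 8.64 × 10^5 m³.

V ≈ 8.64 × 10^5 m³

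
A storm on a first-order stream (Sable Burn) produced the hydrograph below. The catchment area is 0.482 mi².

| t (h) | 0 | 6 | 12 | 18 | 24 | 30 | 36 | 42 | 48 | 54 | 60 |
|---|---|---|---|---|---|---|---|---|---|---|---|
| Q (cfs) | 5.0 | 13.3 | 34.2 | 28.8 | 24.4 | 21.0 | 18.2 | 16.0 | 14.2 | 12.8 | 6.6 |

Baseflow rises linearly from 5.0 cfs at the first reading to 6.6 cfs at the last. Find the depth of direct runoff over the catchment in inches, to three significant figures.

Direct runoff: 0.00, 8.14, 28.88, 23.32, 18.76, 15.20, 12.24, 9.88, 7.92, 6.36, 0.00 cfs; ΣQ_DR = 130.7 cfs.
V = ΣQ_DR · Δt = 130.7 × 21600 s = 2.823 × 10^6 ft³.
Over A = 0.482 mi², depth = V / A = 2.52 in.

d ≈ 2.52 in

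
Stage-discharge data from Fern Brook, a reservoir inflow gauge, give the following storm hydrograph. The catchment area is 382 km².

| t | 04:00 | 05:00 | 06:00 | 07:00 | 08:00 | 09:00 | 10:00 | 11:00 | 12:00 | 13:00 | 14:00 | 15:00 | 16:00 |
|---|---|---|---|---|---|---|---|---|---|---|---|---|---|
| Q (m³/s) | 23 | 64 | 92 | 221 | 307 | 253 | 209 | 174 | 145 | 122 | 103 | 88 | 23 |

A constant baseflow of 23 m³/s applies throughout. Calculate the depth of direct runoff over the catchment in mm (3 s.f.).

Direct runoff: 0.0, 41.0, 69.0, 198.0, 284.0, 230.0, 186.0, 151.0, 122.0, 99.0, 80.0, 65.0, 0.0 m³/s; ΣQ_DR = 1525 m³/s.
V = ΣQ_DR · Δt = 1525 × 3600 s = 5.490 × 10^6 m³.
Over A = 382 km², depth = V / A = 14.4 mm.

d ≈ 14.4 mm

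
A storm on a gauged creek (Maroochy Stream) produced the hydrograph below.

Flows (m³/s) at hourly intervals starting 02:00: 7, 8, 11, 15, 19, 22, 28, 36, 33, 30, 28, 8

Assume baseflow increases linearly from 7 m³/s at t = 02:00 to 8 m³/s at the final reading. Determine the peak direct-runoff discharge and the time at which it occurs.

Subtracting baseflow gives direct-runoff ordinates: 0.00, 0.91, 3.82, 7.73, 11.64, 14.55, 20.45, 28.36, 25.27, 22.18, 20.09, 0.00 m³/s.
The maximum is 28.36 m³/s, occurring at the reading for t = 09:00.

Q_p = 28.36 m³/s at t = 09:00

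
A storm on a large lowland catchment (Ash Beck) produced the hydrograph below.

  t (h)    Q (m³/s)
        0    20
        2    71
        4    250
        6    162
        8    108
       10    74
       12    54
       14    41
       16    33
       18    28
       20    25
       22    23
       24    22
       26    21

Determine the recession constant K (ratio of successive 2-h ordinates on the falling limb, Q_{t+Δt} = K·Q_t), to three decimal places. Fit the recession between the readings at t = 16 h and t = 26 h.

K ≈ 0.914

Using the recession-limb readings at t = 16 h and t = 26 h: Q falls from 33 to 21 m³/s over 5 intervals.
K = (Q₂/Q₁)^(1/5) = (21/33)^(1/5) = 0.914.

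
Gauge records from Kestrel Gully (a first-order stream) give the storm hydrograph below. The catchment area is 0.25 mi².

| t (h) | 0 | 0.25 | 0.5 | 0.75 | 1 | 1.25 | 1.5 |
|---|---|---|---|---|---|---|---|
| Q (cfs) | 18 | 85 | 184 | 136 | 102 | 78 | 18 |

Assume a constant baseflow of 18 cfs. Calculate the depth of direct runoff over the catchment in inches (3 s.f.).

d ≈ 0.767 in

Direct runoff: 0.0, 67.0, 166.0, 118.0, 84.0, 60.0, 0.0 cfs; ΣQ_DR = 495.0 cfs.
V = ΣQ_DR · Δt = 495.0 × 900 s = 4.455 × 10^5 ft³.
Over A = 0.25 mi², depth = V / A = 0.767 in.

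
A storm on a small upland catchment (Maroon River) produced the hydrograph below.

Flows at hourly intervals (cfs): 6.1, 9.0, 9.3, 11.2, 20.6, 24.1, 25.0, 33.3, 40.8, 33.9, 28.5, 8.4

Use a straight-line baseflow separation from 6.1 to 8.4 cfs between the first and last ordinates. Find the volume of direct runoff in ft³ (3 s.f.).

Direct-runoff ordinates (Q − Q_b): 0.00, 2.69, 2.78, 4.47, 13.66, 16.95, 17.65, 25.74, 33.03, 25.92, 20.31, 0.00 cfs.
ΣQ_DR = 163.2 cfs.
With Δt = 1 h = 3600 s, V = ΣQ_DR · Δt = 163.2 × 3600 = 5.88 × 10^5 ft³.

V ≈ 5.88 × 10^5 ft³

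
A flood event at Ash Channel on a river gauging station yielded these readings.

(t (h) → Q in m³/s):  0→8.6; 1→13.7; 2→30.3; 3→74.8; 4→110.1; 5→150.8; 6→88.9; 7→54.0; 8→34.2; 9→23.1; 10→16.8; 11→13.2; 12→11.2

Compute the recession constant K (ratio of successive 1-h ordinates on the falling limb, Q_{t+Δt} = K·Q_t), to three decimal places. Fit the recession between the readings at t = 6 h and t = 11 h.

Using the recession-limb readings at t = 6 h and t = 11 h: Q falls from 88.9 to 13.2 m³/s over 5 intervals.
K = (Q₂/Q₁)^(1/5) = (13.2/88.9)^(1/5) = 0.683.

K ≈ 0.683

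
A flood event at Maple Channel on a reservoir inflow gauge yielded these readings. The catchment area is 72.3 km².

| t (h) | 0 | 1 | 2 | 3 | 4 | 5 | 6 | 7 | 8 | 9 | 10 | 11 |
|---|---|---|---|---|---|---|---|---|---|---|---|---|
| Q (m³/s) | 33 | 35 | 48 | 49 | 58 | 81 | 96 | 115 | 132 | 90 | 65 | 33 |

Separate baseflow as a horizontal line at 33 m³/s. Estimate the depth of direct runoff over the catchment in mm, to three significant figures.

Direct runoff: 0.0, 2.0, 15.0, 16.0, 25.0, 48.0, 63.0, 82.0, 99.0, 57.0, 32.0, 0.0 m³/s; ΣQ_DR = 439.0 m³/s.
V = ΣQ_DR · Δt = 439.0 × 3600 s = 1.580 × 10^6 m³.
Over A = 72.3 km², depth = V / A = 21.9 mm.

d ≈ 21.9 mm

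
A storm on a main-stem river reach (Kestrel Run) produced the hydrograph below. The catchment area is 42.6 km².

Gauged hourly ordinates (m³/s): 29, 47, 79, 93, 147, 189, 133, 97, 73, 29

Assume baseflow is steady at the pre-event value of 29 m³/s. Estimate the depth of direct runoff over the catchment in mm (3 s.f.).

Direct runoff: 0.0, 18.0, 50.0, 64.0, 118.0, 160.0, 104.0, 68.0, 44.0, 0.0 m³/s; ΣQ_DR = 626.0 m³/s.
V = ΣQ_DR · Δt = 626.0 × 3600 s = 2.254 × 10^6 m³.
Over A = 42.6 km², depth = V / A = 52.9 mm.

d ≈ 52.9 mm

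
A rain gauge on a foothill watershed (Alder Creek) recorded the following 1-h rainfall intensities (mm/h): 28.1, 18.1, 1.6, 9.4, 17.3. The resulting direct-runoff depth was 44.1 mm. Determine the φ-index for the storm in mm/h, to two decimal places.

Only the 4 blocks with intensity above φ contribute runoff: 28.1, 18.1, 9.4, 17.3 mm/h.
Σ(I−φ)·Δt = d  ⇒  (28.1+18.1+9.4+17.3 − 4φ)·1 = 44.1
φ = (72.90 − 44.1/1) / 4 = 7.20 mm/h.

φ ≈ 7.20 mm/h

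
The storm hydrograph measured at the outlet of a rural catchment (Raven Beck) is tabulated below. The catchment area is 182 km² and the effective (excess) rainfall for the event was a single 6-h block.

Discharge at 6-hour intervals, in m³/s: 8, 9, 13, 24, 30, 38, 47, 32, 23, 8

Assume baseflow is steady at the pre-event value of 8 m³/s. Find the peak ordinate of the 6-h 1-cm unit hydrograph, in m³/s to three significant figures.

Direct runoff: 0.0, 1.0, 5.0, 16.0, 22.0, 30.0, 39.0, 24.0, 15.0, 0.0 m³/s; ΣQ_DR = 152.0 m³/s, peak = 39.0 m³/s.
Runoff depth d = ΣQ_DR·Δt / A = 152.0 × 21600 / (182 km²) = 18.04 mm.
The 1-cm UH is the DRH scaled by (10 mm)/d, so U_p = 39.0 × 10/18.04 = 21.6 m³/s.

U_p ≈ 21.6 m³/s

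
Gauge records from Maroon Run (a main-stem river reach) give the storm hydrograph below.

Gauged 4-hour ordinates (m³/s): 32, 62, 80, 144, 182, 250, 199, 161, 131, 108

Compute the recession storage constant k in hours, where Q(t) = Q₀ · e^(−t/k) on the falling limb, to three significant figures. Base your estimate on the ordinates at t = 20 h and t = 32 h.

k ≈ 18.6 h

On the falling limb, Q drops from 250 to 131 m³/s between t = 20 h and t = 32 h (Δt = 12 h).
k = −Δt / ln(Q₂/Q₁) = −12 / ln(131/250) = 18.6 h.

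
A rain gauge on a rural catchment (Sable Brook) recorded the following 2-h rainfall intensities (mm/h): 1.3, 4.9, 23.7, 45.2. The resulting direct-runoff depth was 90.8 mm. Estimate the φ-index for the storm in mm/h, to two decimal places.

φ ≈ 11.75 mm/h

Only the 2 blocks with intensity above φ contribute runoff: 23.7, 45.2 mm/h.
Σ(I−φ)·Δt = d  ⇒  (23.7+45.2 − 2φ)·2 = 90.8
φ = (68.90 − 90.8/2) / 2 = 11.75 mm/h.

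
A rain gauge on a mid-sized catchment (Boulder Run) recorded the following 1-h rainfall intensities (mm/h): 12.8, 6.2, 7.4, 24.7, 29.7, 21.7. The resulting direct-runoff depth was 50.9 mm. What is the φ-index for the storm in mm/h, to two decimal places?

Only the 4 blocks with intensity above φ contribute runoff: 12.8, 24.7, 29.7, 21.7 mm/h.
Σ(I−φ)·Δt = d  ⇒  (12.8+24.7+29.7+21.7 − 4φ)·1 = 50.9
φ = (88.90 − 50.9/1) / 4 = 9.50 mm/h.

φ ≈ 9.50 mm/h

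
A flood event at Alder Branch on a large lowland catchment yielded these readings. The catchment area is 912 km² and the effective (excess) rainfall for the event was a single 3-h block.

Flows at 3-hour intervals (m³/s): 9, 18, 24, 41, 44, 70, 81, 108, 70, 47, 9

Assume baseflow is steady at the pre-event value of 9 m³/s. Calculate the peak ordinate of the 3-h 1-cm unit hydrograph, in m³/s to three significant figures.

U_p ≈ 198 m³/s

Direct runoff: 0.0, 9.0, 15.0, 32.0, 35.0, 61.0, 72.0, 99.0, 61.0, 38.0, 0.0 m³/s; ΣQ_DR = 422.0 m³/s, peak = 99.0 m³/s.
Runoff depth d = ΣQ_DR·Δt / A = 422.0 × 10800 / (912 km²) = 4.997 mm.
The 1-cm UH is the DRH scaled by (10 mm)/d, so U_p = 99.0 × 10/4.997 = 198 m³/s.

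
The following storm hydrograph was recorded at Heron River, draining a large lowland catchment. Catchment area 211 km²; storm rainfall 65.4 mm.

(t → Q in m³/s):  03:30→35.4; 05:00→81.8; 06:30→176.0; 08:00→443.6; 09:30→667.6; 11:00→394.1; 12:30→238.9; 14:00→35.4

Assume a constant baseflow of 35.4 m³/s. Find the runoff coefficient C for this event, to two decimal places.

C ≈ 0.70

ΣQ_DR = 1790 m³/s; V = ΣQ_DR·Δt = 9.664 × 10^6 m³.
Runoff depth d = V / A = 45.80 mm.
C = d / P = 45.80 / 65.4 = 0.70.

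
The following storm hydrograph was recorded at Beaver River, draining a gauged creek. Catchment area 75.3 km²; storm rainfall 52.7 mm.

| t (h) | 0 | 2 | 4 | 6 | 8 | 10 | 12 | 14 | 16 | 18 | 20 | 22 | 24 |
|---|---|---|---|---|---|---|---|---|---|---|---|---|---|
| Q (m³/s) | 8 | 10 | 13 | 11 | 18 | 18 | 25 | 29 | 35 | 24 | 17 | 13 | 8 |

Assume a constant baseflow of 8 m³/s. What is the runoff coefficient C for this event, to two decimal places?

C ≈ 0.23

ΣQ_DR = 125.0 m³/s; V = ΣQ_DR·Δt = 9.000 × 10^5 m³.
Runoff depth d = V / A = 11.95 mm.
C = d / P = 11.95 / 52.7 = 0.23.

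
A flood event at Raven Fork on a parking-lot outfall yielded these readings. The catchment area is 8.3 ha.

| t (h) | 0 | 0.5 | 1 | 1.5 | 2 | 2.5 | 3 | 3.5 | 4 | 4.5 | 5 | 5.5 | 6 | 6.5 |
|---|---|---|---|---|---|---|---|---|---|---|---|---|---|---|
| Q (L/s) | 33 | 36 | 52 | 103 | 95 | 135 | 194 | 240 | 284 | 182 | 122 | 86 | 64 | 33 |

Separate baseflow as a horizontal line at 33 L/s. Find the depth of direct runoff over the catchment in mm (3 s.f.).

d ≈ 26.0 mm

Direct runoff: 0.0, 3.0, 19.0, 70.0, 62.0, 102.0, 161.0, 207.0, 251.0, 149.0, 89.0, 53.0, 31.0, 0.0 L/s; ΣQ_DR = 1197 L/s.
V = ΣQ_DR · Δt = 1197 × 1800 s = 2.155 × 10^6 L.
Over A = 8.3 ha, depth = V / A = 26.0 mm.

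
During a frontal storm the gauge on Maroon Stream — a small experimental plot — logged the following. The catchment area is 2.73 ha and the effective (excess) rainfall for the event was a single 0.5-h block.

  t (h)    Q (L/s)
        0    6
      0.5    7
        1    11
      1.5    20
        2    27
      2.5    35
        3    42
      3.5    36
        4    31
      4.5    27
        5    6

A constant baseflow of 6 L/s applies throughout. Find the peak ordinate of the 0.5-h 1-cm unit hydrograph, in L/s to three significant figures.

U_p ≈ 30.0 L/s

Direct runoff: 0.0, 1.0, 5.0, 14.0, 21.0, 29.0, 36.0, 30.0, 25.0, 21.0, 0.0 L/s; ΣQ_DR = 182.0 L/s, peak = 36.0 L/s.
Runoff depth d = ΣQ_DR·Δt / A = 182.0 × 1800 / (2.73 ha) = 12.00 mm.
The 1-cm UH is the DRH scaled by (10 mm)/d, so U_p = 36.0 × 10/12.00 = 30.0 L/s.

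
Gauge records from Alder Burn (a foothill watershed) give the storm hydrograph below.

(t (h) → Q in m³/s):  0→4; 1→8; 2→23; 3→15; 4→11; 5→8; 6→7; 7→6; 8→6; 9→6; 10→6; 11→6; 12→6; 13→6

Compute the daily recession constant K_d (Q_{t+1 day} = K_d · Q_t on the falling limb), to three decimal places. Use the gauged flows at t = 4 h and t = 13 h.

K_d ≈ 0.199

Between t = 4 h and t = 13 h the flow falls from 11 to 6 m³/s over 9×1 h = 9 h.
Per-interval ratio K = (6/11)^(1/9) = 0.9349; K_d = K^(24/1) = 0.199.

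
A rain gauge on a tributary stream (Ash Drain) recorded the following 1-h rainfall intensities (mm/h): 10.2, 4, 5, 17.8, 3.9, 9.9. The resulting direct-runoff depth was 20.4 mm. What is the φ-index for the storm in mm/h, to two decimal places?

φ ≈ 5.83 mm/h

Only the 3 blocks with intensity above φ contribute runoff: 10.2, 17.8, 9.9 mm/h.
Σ(I−φ)·Δt = d  ⇒  (10.2+17.8+9.9 − 3φ)·1 = 20.4
φ = (37.90 − 20.4/1) / 3 = 5.83 mm/h.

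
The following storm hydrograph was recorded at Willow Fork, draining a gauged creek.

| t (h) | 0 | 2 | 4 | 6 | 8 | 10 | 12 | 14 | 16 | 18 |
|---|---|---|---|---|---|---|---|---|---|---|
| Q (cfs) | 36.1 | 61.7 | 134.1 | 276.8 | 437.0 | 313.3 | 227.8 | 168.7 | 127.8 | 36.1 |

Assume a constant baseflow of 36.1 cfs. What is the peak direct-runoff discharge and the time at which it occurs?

Subtracting baseflow gives direct-runoff ordinates: 0.0, 25.6, 98.0, 240.7, 400.9, 277.2, 191.7, 132.6, 91.7, 0.0 cfs.
The maximum is 400.9 cfs, occurring at the reading for t = 8 h.

Q_p = 400.9 cfs at t = 8 h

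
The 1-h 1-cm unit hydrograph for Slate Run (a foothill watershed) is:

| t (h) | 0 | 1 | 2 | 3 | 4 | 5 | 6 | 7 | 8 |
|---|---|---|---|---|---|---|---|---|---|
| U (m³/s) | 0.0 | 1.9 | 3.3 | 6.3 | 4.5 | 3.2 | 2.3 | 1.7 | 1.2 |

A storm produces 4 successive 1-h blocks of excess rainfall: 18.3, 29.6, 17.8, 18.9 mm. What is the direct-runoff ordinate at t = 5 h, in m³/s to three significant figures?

Q ≈ 36.6 m³/s

By discrete convolution, Q_j = Σ (P_i / 10 mm) · U_{j−i}.
At t = 5 h (j=5): Q = (18.3/10)·3.2 + (29.6/10)·4.5 + (17.8/10)·6.3 + (18.9/10)·3.3 = 36.6 m³/s.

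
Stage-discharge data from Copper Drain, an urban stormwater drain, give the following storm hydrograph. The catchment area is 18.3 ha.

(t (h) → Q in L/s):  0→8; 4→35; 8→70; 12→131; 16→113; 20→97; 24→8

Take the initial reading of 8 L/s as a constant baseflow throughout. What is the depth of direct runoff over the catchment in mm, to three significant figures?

d ≈ 31.9 mm

Direct runoff: 0.0, 27.0, 62.0, 123.0, 105.0, 89.0, 0.0 L/s; ΣQ_DR = 406.0 L/s.
V = ΣQ_DR · Δt = 406.0 × 14400 s = 5.846 × 10^6 L.
Over A = 18.3 ha, depth = V / A = 31.9 mm.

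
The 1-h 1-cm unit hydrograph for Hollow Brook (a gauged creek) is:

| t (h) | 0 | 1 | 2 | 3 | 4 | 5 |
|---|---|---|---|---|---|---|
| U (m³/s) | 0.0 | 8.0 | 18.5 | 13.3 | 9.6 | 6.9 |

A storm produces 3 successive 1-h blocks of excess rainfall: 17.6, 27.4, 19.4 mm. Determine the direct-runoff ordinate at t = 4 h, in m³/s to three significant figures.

By discrete convolution, Q_j = Σ (P_i / 10 mm) · U_{j−i}.
At t = 4 h (j=4): Q = (17.6/10)·9.6 + (27.4/10)·13.3 + (19.4/10)·18.5 = 89.2 m³/s.

Q ≈ 89.2 m³/s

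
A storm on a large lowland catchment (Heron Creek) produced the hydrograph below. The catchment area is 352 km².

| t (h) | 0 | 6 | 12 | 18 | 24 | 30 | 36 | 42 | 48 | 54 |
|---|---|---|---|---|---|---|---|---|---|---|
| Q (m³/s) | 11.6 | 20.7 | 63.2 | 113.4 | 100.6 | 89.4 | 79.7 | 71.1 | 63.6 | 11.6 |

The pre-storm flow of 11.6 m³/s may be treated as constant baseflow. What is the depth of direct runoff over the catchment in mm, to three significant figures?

d ≈ 31.2 mm

Direct runoff: 0.0, 9.1, 51.6, 101.8, 89.0, 77.8, 68.1, 59.5, 52.0, 0.0 m³/s; ΣQ_DR = 508.9 m³/s.
V = ΣQ_DR · Δt = 508.9 × 21600 s = 1.099 × 10^7 m³.
Over A = 352 km², depth = V / A = 31.2 mm.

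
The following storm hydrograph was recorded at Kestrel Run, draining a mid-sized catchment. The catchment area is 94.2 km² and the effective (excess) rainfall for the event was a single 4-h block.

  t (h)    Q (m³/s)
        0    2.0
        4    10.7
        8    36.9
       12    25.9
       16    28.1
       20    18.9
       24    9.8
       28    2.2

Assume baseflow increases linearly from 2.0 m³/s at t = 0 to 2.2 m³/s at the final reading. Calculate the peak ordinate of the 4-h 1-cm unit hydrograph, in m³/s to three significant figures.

Direct runoff: 0.00, 8.67, 34.84, 23.81, 25.99, 16.76, 7.63, 0.00 m³/s; ΣQ_DR = 117.7 m³/s, peak = 34.84 m³/s.
Runoff depth d = ΣQ_DR·Δt / A = 117.7 × 14400 / (94.2 km²) = 17.99 mm.
The 1-cm UH is the DRH scaled by (10 mm)/d, so U_p = 34.84 × 10/17.99 = 19.4 m³/s.

U_p ≈ 19.4 m³/s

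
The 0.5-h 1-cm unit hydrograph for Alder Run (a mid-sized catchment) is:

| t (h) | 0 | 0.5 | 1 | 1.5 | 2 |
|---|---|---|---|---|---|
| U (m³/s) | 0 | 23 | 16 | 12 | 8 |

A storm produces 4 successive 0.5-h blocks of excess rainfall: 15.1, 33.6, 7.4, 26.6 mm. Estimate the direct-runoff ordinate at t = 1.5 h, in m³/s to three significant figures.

By discrete convolution, Q_j = Σ (P_i / 10 mm) · U_{j−i}.
At t = 1.5 h (j=3): Q = (15.1/10)·12 + (33.6/10)·16 + (7.4/10)·23 + (26.6/10)·0 = 88.9 m³/s.

Q ≈ 88.9 m³/s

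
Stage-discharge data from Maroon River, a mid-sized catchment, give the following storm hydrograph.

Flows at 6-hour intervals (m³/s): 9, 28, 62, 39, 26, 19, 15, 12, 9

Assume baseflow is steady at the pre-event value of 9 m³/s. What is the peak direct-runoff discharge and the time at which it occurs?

Subtracting baseflow gives direct-runoff ordinates: 0.0, 19.0, 53.0, 30.0, 17.0, 10.0, 6.0, 3.0, 0.0 m³/s.
The maximum is 53.0 m³/s, occurring at the reading for t = 12 h.

Q_p = 53.0 m³/s at t = 12 h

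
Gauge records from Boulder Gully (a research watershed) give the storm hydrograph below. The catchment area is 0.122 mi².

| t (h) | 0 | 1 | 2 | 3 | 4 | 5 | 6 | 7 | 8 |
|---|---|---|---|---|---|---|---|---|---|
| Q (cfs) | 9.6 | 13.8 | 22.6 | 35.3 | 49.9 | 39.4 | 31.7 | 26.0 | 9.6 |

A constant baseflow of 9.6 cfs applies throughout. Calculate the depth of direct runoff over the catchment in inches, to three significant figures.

Direct runoff: 0.0, 4.2, 13.0, 25.7, 40.3, 29.8, 22.1, 16.4, 0.0 cfs; ΣQ_DR = 151.5 cfs.
V = ΣQ_DR · Δt = 151.5 × 3600 s = 5.454 × 10^5 ft³.
Over A = 0.122 mi², depth = V / A = 1.92 in.

d ≈ 1.92 in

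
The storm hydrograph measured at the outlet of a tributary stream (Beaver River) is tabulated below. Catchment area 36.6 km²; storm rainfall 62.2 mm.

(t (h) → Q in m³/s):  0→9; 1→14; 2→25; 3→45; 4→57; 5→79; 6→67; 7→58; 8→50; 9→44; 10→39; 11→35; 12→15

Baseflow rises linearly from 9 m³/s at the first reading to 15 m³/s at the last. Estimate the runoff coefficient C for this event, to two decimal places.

ΣQ_DR = 381.0 m³/s; V = ΣQ_DR·Δt = 1.372 × 10^6 m³.
Runoff depth d = V / A = 37.48 mm.
C = d / P = 37.48 / 62.2 = 0.60.

C ≈ 0.60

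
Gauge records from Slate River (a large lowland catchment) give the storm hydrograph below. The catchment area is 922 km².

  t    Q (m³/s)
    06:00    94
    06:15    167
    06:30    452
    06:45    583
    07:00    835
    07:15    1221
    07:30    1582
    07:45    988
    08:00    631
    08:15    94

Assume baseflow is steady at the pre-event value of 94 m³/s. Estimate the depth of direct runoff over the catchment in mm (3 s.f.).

d ≈ 5.57 mm

Direct runoff: 0.0, 73.0, 358.0, 489.0, 741.0, 1127.0, 1488.0, 894.0, 537.0, 0.0 m³/s; ΣQ_DR = 5707 m³/s.
V = ΣQ_DR · Δt = 5707 × 900 s = 5.136 × 10^6 m³.
Over A = 922 km², depth = V / A = 5.57 mm.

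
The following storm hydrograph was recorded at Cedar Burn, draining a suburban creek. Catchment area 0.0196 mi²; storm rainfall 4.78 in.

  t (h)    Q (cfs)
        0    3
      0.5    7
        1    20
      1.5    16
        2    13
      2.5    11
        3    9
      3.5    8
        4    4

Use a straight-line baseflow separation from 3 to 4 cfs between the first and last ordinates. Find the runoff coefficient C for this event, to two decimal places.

C ≈ 0.49

ΣQ_DR = 59.50 cfs; V = ΣQ_DR·Δt = 1.071 × 10^5 ft³.
Runoff depth d = V / A = 2.352 in.
C = d / P = 2.352 / 4.78 = 0.49.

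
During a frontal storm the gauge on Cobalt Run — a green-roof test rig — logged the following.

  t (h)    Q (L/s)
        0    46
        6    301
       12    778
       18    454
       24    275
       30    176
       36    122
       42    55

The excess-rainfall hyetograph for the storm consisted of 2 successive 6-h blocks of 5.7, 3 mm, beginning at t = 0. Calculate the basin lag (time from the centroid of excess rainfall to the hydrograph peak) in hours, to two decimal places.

Centroid of excess rainfall: t_c = Σ P_i·t̄_i / ΣP_i = 5.0690 h (block centres at 3, 9 h).
Hydrograph peak occurs at t = 12 h, so basin lag t_L = 12 − 5.0690 = 6.93 h.

t_L ≈ 6.93 h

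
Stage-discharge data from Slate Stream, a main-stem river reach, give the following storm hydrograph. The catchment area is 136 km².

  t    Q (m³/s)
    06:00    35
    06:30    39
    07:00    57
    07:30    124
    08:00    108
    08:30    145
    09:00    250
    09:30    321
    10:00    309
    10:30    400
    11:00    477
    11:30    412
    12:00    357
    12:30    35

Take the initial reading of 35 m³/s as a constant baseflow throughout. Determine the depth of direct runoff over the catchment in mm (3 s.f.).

d ≈ 34.1 mm

Direct runoff: 0.0, 4.0, 22.0, 89.0, 73.0, 110.0, 215.0, 286.0, 274.0, 365.0, 442.0, 377.0, 322.0, 0.0 m³/s; ΣQ_DR = 2579 m³/s.
V = ΣQ_DR · Δt = 2579 × 1800 s = 4.642 × 10^6 m³.
Over A = 136 km², depth = V / A = 34.1 mm.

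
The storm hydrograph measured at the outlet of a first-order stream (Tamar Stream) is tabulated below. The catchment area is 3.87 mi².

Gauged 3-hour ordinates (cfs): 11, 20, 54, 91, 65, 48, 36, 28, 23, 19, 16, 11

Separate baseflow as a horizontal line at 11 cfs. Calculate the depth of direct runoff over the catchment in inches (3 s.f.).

d ≈ 0.348 in

Direct runoff: 0.0, 9.0, 43.0, 80.0, 54.0, 37.0, 25.0, 17.0, 12.0, 8.0, 5.0, 0.0 cfs; ΣQ_DR = 290.0 cfs.
V = ΣQ_DR · Δt = 290.0 × 10800 s = 3.132 × 10^6 ft³.
Over A = 3.87 mi², depth = V / A = 0.348 in.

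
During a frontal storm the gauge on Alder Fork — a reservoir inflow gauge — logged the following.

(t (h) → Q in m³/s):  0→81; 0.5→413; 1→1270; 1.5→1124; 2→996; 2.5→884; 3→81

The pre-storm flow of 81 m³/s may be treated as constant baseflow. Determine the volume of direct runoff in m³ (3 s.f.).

Direct-runoff ordinates (Q − Q_b): 0.0, 332.0, 1189.0, 1043.0, 915.0, 803.0, 0.0 m³/s.
ΣQ_DR = 4282 m³/s.
With Δt = 0.5 h = 1800 s, V = ΣQ_DR · Δt = 4282 × 1800 = 7.71 × 10^6 m³.

V ≈ 7.71 × 10^6 m³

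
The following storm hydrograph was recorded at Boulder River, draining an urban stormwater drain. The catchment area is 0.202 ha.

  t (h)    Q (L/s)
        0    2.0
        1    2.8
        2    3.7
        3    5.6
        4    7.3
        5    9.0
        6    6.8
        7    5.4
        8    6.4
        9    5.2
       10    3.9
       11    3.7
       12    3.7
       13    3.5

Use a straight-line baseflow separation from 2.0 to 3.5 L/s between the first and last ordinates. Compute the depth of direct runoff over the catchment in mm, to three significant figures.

d ≈ 54.4 mm

Direct runoff: 0.00, 0.68, 1.47, 3.25, 4.84, 6.42, 4.11, 2.59, 3.48, 2.16, 0.75, 0.43, 0.32, 0.00 L/s; ΣQ_DR = 30.50 L/s.
V = ΣQ_DR · Δt = 30.50 × 3600 s = 1.098 × 10^5 L.
Over A = 0.202 ha, depth = V / A = 54.4 mm.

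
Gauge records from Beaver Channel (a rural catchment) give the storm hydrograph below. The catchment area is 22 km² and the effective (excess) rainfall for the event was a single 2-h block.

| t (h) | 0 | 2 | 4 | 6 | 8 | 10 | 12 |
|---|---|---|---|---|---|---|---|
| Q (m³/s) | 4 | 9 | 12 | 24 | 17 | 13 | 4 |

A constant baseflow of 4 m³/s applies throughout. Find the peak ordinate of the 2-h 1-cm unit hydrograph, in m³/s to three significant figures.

Direct runoff: 0.0, 5.0, 8.0, 20.0, 13.0, 9.0, 0.0 m³/s; ΣQ_DR = 55.00 m³/s, peak = 20.0 m³/s.
Runoff depth d = ΣQ_DR·Δt / A = 55.00 × 7200 / (22 km²) = 18.00 mm.
The 1-cm UH is the DRH scaled by (10 mm)/d, so U_p = 20.0 × 10/18.00 = 11.1 m³/s.

U_p ≈ 11.1 m³/s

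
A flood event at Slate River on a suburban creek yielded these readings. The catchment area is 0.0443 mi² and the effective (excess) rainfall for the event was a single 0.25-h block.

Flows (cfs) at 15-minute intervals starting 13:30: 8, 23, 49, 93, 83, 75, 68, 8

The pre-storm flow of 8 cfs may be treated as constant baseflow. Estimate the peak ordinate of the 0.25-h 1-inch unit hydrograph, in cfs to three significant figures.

Direct runoff: 0.0, 15.0, 41.0, 85.0, 75.0, 67.0, 60.0, 0.0 cfs; ΣQ_DR = 343.0 cfs, peak = 85.0 cfs.
Runoff depth d = ΣQ_DR·Δt / A = 343.0 × 900 / (0.0443 mi²) = 2.999 in.
The 1-inch UH is the DRH scaled by (1 in)/d, so U_p = 85.0 × 1/2.999 = 28.3 cfs.

U_p ≈ 28.3 cfs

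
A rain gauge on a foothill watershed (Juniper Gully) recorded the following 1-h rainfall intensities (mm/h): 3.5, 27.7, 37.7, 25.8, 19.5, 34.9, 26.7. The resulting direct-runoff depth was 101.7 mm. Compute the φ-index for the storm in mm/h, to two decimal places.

Only the 6 blocks with intensity above φ contribute runoff: 27.7, 37.7, 25.8, 19.5, 34.9, 26.7 mm/h.
Σ(I−φ)·Δt = d  ⇒  (27.7+37.7+25.8+19.5+34.9+26.7 − 6φ)·1 = 101.7
φ = (172.3 − 101.7/1) / 6 = 11.77 mm/h.

φ ≈ 11.77 mm/h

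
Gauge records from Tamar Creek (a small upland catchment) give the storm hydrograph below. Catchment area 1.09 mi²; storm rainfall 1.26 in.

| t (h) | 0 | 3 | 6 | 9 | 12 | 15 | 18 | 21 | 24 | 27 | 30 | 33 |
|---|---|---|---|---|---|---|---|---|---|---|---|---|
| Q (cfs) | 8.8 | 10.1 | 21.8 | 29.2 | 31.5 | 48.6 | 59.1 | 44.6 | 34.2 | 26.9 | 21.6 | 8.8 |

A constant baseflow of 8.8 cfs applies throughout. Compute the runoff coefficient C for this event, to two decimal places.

C ≈ 0.81

ΣQ_DR = 239.6 cfs; V = ΣQ_DR·Δt = 2.588 × 10^6 ft³.
Runoff depth d = V / A = 1.022 in.
C = d / P = 1.022 / 1.26 = 0.81.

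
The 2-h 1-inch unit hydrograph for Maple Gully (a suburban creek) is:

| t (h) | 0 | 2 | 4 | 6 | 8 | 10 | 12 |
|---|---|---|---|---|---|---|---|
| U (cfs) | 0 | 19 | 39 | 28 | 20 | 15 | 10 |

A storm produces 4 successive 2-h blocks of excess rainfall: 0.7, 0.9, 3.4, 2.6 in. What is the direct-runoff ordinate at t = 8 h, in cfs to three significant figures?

By discrete convolution, Q_j = Σ (P_i / 1 in) · U_{j−i}.
At t = 8 h (j=4): Q = (0.7/1)·20 + (0.9/1)·28 + (3.4/1)·39 + (2.6/1)·19 = 221 cfs.

Q ≈ 221 cfs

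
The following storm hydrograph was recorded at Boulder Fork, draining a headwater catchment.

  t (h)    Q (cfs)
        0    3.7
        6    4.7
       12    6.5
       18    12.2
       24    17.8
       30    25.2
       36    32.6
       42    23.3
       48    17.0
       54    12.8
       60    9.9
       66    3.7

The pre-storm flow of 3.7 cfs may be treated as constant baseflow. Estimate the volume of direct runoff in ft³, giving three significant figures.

V ≈ 2.70 × 10^6 ft³

Direct-runoff ordinates (Q − Q_b): 0.0, 1.0, 2.8, 8.5, 14.1, 21.5, 28.9, 19.6, 13.3, 9.1, 6.2, 0.0 cfs.
ΣQ_DR = 125.0 cfs.
With Δt = 6 h = 21600 s, V = ΣQ_DR · Δt = 125.0 × 21600 = 2.70 × 10^6 ft³.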